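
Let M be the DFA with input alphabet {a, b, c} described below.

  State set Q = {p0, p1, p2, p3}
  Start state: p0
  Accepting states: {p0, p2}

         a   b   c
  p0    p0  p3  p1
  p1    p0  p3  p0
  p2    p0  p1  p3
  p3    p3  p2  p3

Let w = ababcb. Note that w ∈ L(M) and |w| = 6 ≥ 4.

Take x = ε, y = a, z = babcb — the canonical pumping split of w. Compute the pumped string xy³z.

aaababcb

xy^3z = ε·a·a·a·babcb = aaababcb.
Reading y = a takes M from p0 back to p0, so after x·y·y·y the machine is still in p0, and z then leads to the accepting state p2. Hence aaababcb ∈ L(M).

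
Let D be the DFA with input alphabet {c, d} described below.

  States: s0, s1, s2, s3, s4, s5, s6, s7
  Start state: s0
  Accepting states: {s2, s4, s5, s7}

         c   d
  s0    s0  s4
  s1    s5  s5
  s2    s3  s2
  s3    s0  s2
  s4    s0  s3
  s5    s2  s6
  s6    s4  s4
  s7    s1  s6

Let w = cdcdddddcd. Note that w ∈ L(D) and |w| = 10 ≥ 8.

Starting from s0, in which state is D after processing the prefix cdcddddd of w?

s2

Run of D on the first 8 characters of w = c d c d d d d d:
  step 0: s0  (start)
  step 1: s0  (read c: s0→s0)
  step 2: s4  (read d: s0→s4)
  step 3: s0  (read c: s4→s0)
  step 4: s4  (read d: s0→s4)
  step 5: s3  (read d: s4→s3)
  step 6: s2  (read d: s3→s2)
  step 7: s2  (read d: s2→s2)
  step 8: s2  (read d: s2→s2)

After reading 8 characters, D is in state s2.
(This kind of state-tracing is the core of the pumping-lemma construction: with 8 states, pigeonhole forces a repeat within the first 8 steps.)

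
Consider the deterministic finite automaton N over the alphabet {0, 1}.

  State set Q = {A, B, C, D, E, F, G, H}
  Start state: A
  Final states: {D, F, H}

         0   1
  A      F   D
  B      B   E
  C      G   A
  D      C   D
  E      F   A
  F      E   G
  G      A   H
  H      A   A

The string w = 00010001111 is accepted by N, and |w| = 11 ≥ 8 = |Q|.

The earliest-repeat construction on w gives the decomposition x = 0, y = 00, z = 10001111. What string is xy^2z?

xy^2z = 0·00·00·10001111 = 0000010001111.
Reading y = 00 takes N from F back to F, so after x·y·y the machine is still in F, and z then leads to the accepting state D. Hence 0000010001111 ∈ L(N).

0000010001111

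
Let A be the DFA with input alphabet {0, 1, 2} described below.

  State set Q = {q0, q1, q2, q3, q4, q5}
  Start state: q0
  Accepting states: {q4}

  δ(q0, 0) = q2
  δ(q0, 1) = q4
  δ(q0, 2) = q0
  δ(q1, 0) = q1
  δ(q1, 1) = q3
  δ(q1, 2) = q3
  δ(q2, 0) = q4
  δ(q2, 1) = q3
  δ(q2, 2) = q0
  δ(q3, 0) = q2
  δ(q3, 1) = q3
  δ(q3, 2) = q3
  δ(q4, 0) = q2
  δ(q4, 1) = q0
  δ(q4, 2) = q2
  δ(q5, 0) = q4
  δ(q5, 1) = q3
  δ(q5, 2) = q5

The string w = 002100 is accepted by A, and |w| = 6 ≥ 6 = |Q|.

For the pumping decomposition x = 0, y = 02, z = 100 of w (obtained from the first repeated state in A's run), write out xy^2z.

xy^2z = 0·02·02·100 = 00202100.
Reading y = 02 takes A from q2 back to q2, so after x·y·y the machine is still in q2, and z then leads to the accepting state q4. Hence 00202100 ∈ L(A).

00202100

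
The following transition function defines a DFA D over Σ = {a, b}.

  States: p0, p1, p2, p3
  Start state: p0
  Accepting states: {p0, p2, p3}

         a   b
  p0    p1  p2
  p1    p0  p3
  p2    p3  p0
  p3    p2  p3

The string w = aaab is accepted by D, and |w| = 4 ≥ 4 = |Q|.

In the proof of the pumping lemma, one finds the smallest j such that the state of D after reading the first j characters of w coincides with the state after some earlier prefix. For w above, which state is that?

p0

State sequence: p0 -a-> p1 -a-> p0 -a-> p1 -b-> p3
First repeat at step 2: p0 was already visited.

The earliest repeat is at step j = 2: D is in p0, which it already visited at step i = 0.
The DFA has 4 states, so the proof of the pumping lemma guarantees a repeated state among the first 4+1 visited; the segment between the two visits is the pumpable y.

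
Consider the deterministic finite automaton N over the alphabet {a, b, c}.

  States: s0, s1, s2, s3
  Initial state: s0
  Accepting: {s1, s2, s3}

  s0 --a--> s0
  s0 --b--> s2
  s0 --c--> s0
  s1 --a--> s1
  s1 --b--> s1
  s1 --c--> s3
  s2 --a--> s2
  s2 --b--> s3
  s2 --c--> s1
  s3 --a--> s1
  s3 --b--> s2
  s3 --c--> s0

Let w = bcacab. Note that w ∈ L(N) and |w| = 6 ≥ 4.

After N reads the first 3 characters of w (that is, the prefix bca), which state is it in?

State sequence: s0 -b-> s2 -c-> s1 -a-> s1

After reading 3 characters, N is in state s1.

s1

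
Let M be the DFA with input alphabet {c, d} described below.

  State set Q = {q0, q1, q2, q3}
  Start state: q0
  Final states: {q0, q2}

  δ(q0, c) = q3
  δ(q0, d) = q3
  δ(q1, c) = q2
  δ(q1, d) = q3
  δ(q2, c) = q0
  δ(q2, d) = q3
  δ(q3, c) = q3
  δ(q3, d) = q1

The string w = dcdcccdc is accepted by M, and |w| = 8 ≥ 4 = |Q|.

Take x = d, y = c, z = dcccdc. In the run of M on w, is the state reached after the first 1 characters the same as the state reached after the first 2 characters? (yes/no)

yes

State sequence: q0 -d-> q3 -c-> q3

After x (step 1): q3. After xy (step 2): q3.
They match, so y = c drives M around a cycle from q3 back to itself; pumping y any number of times keeps M in q3 before reading z, and xyⁱz ∈ L(M) for every i ≥ 0.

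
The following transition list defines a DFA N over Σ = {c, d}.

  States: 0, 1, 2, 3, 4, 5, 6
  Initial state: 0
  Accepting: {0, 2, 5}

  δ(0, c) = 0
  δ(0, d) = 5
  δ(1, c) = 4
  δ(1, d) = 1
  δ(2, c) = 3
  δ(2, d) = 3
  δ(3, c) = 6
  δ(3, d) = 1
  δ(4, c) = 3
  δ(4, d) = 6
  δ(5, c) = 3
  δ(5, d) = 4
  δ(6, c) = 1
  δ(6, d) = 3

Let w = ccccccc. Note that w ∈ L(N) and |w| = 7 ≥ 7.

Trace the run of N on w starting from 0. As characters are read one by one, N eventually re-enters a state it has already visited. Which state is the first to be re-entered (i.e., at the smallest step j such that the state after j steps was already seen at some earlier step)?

Run of N on w = c c c c c c c:
  step 0: 0  (start)
  step 1: 0  (read c: 0→0)   ← first repeat (0 seen earlier)
  step 2: 0  (read c: 0→0)
  step 3: 0  (read c: 0→0)
  step 4: 0  (read c: 0→0)
  step 5: 0  (read c: 0→0)
  step 6: 0  (read c: 0→0)
  step 7: 0  (read c: 0→0)

The earliest repeat is at step j = 1: N is in 0, which it already visited at step i = 0.
With |Q| = 7, pigeonhole forces a state repeat no later than step 7; the substring read between the first and second visits to that state can be pumped.

0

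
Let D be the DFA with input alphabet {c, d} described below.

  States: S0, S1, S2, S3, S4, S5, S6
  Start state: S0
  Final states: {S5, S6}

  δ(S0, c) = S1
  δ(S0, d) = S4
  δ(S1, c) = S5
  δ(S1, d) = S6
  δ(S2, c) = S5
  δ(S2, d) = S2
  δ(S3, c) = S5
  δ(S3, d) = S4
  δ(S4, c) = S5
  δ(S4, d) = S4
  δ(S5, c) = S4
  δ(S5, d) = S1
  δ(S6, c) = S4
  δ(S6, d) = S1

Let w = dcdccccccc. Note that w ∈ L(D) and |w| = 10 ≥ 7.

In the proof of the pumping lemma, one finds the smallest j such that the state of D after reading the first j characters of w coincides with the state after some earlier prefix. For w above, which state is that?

S5

State sequence: S0 -d-> S4 -c-> S5 -d-> S1 -c-> S5 -c-> S4 -c-> S5 -c-> S4 -c-> S5 -c-> S4 -c-> S5
First repeat at step 4: S5 was already visited.

The earliest repeat is at step j = 4: D is in S5, which it already visited at step i = 2.
Since D has 7 states, any run of length ≥ 7 visits 7+1 states, so by pigeonhole some state repeats within the first 7 steps — that repeat gives the pumpable loop.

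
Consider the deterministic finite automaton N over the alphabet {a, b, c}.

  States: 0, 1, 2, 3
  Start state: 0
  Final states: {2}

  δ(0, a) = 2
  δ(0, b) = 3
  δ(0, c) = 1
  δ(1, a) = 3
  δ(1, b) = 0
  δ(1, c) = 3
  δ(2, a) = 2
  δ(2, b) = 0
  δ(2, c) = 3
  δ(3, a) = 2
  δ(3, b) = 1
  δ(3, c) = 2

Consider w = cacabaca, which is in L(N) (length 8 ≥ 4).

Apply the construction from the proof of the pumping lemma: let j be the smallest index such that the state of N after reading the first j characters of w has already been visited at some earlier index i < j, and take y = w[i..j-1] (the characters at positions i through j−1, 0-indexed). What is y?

a

Run of N on w = c a c a b a c a:
  step 0: 0  (start)
  step 1: 1  (read c: 0→1)
  step 2: 3  (read a: 1→3)
  step 3: 2  (read c: 3→2)
  step 4: 2  (read a: 2→2)   ← first repeat (2 seen earlier)
  step 5: 0  (read b: 2→0)
  step 6: 2  (read a: 0→2)
  step 7: 3  (read c: 2→3)
  step 8: 2  (read a: 3→2)

So i = 3, j = 4, giving x = w[0:3] = cac, y = w[3:4] = a, z = w[4:8] = baca.
Check: |xy| = 4 ≤ 4 and |y| = 1 ≥ 1. Reading y takes N from 2 back to 2, so every xyⁱz is accepted.
With |Q| = 4, pigeonhole forces a state repeat no later than step 4; the substring read between the first and second visits to that state can be pumped.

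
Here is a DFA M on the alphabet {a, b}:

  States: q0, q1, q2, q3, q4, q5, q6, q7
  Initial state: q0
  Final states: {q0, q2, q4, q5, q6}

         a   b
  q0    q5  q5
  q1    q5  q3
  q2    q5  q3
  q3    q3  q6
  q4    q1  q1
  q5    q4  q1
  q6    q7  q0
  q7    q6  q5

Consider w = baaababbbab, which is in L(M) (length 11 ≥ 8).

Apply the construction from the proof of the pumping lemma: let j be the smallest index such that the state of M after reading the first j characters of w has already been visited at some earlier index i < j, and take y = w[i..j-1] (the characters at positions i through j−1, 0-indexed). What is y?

Run of M on w = b a a a b a b b b a b:
  step 0: q0  (start)
  step 1: q5  (read b: q0→q5)
  step 2: q4  (read a: q5→q4)
  step 3: q1  (read a: q4→q1)
  step 4: q5  (read a: q1→q5)   ← first repeat (q5 seen earlier)
  step 5: q1  (read b: q5→q1)
  step 6: q5  (read a: q1→q5)
  step 7: q1  (read b: q5→q1)
  step 8: q3  (read b: q1→q3)
  step 9: q6  (read b: q3→q6)
  step 10: q7  (read a: q6→q7)
  step 11: q5  (read b: q7→q5)

So i = 1, j = 4, giving x = w[0:1] = b, y = w[1:4] = aaa, z = w[4:11] = babbbab.
Check: |xy| = 4 ≤ 8 and |y| = 3 ≥ 1. Reading y takes M from q5 back to q5, so every xyⁱz is accepted.
Since M has 8 states, any run of length ≥ 8 visits 8+1 states, so by pigeonhole some state repeats within the first 8 steps — that repeat gives the pumpable loop.

aaa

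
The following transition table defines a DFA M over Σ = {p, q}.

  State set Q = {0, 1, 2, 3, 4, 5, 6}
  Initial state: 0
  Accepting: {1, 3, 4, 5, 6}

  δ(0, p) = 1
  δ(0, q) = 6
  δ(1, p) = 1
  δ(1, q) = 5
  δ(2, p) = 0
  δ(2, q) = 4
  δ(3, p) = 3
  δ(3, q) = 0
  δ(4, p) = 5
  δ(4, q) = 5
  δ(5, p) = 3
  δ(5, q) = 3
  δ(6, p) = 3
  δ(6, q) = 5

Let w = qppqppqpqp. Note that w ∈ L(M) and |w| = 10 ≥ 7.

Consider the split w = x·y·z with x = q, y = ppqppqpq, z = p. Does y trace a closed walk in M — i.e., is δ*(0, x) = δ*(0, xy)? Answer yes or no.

State sequence: 0 -q-> 6 -p-> 3 -p-> 3 -q-> 0 -p-> 1 -p-> 1 -q-> 5 -p-> 3 -q-> 0

After x (step 1): 6. After xy (step 9): 0.
They differ (6 ≠ 0), so y is not a cycle from the state after x; this split is not the one the pumping-lemma construction produces, and pumping y need not keep the string in L(M).

no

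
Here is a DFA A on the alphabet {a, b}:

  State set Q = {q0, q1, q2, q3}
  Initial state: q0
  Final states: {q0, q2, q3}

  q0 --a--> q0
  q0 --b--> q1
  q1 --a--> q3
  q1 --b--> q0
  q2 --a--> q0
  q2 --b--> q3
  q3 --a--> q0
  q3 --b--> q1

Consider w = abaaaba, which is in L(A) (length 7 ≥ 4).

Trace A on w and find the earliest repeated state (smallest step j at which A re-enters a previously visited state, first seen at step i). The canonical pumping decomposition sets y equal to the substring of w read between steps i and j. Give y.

a

Run of A on w = a b a a a b a:
  step 0: q0  (start)
  step 1: q0  (read a: q0→q0)   ← first repeat (q0 seen earlier)
  step 2: q1  (read b: q0→q1)
  step 3: q3  (read a: q1→q3)
  step 4: q0  (read a: q3→q0)
  step 5: q0  (read a: q0→q0)
  step 6: q1  (read b: q0→q1)
  step 7: q3  (read a: q1→q3)

So i = 0, j = 1, giving x = w[0:0] = ε, y = w[0:1] = a, z = w[1:7] = baaaba.
Check: |xy| = 1 ≤ 4 and |y| = 1 ≥ 1. Reading y takes A from q0 back to q0, so every xyⁱz is accepted.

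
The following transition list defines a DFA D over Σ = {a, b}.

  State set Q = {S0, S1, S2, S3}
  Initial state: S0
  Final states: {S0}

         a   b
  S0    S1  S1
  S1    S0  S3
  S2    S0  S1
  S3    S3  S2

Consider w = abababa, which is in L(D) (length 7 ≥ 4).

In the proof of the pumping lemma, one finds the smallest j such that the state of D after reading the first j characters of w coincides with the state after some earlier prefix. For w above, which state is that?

S3

State sequence: S0 -a-> S1 -b-> S3 -a-> S3 -b-> S2 -a-> S0 -b-> S1 -a-> S0
First repeat at step 3: S3 was already visited.

The earliest repeat is at step j = 3: D is in S3, which it already visited at step i = 2.
The DFA has 4 states, so the proof of the pumping lemma guarantees a repeated state among the first 4+1 visited; the segment between the two visits is the pumpable y.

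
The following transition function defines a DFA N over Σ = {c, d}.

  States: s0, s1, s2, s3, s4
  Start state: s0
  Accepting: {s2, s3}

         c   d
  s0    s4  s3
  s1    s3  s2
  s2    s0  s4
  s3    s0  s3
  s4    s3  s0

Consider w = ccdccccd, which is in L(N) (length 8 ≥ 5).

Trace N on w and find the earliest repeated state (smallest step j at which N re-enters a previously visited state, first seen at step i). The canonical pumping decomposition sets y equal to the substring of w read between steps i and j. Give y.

d

Run of N on w = c c d c c c c d:
  step 0: s0  (start)
  step 1: s4  (read c: s0→s4)
  step 2: s3  (read c: s4→s3)
  step 3: s3  (read d: s3→s3)   ← first repeat (s3 seen earlier)
  step 4: s0  (read c: s3→s0)
  step 5: s4  (read c: s0→s4)
  step 6: s3  (read c: s4→s3)
  step 7: s0  (read c: s3→s0)
  step 8: s3  (read d: s0→s3)

So i = 2, j = 3, giving x = w[0:2] = cc, y = w[2:3] = d, z = w[3:8] = ccccd.
Check: |xy| = 3 ≤ 5 and |y| = 1 ≥ 1. Reading y takes N from s3 back to s3, so every xyⁱz is accepted.
With |Q| = 5, pigeonhole forces a state repeat no later than step 5; the substring read between the first and second visits to that state can be pumped.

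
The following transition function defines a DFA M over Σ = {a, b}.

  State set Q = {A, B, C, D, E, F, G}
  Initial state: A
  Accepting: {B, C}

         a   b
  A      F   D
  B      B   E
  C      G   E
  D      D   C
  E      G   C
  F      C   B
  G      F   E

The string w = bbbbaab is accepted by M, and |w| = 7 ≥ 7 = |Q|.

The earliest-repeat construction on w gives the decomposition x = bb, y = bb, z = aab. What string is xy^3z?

xy^3z = bb·bb·bb·bb·aab = bbbbbbbbaab.
Reading y = bb takes M from C back to C, so after x·y·y·y the machine is still in C, and z then leads to the accepting state B. Hence bbbbbbbbaab ∈ L(M).

bbbbbbbbaab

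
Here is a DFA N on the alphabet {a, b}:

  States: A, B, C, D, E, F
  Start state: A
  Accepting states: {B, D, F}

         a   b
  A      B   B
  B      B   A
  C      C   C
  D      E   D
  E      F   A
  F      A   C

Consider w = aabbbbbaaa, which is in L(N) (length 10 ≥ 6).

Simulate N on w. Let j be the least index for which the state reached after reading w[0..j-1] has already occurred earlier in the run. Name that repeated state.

Run of N on w = a a b b b b b a a a:
  step 0: A  (start)
  step 1: B  (read a: A→B)
  step 2: B  (read a: B→B)   ← first repeat (B seen earlier)
  step 3: A  (read b: B→A)
  step 4: B  (read b: A→B)
  step 5: A  (read b: B→A)
  step 6: B  (read b: A→B)
  step 7: A  (read b: B→A)
  step 8: B  (read a: A→B)
  step 9: B  (read a: B→B)
  step 10: B  (read a: B→B)

The earliest repeat is at step j = 2: N is in B, which it already visited at step i = 1.

B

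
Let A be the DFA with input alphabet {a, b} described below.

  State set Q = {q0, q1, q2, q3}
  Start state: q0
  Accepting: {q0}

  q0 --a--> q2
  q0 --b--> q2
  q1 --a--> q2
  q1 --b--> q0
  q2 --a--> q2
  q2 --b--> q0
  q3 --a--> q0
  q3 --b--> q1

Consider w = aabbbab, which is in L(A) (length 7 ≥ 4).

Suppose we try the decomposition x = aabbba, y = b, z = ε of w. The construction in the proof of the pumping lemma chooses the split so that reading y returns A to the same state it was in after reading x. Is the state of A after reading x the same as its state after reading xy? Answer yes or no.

no

State sequence: q0 -a-> q2 -a-> q2 -b-> q0 -b-> q2 -b-> q0 -a-> q2 -b-> q0

After x (step 6): q2. After xy (step 7): q0.
They differ (q2 ≠ q0), so y is not a cycle from the state after x; this split is not the one the pumping-lemma construction produces, and pumping y need not keep the string in L(A).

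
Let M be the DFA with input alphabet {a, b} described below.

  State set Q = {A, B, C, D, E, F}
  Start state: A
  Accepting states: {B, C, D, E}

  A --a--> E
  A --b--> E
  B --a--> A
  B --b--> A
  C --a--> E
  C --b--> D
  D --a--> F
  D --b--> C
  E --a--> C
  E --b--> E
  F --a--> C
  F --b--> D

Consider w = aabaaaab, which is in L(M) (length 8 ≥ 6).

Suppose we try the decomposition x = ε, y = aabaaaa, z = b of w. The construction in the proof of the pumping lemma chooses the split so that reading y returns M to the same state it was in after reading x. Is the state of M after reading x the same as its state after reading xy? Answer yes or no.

no

Run of M on the first 7 characters of w = a a b a a a a:
  step 0: A  (start)
  step 1: E  (read a: A→E)
  step 2: C  (read a: E→C)
  step 3: D  (read b: C→D)
  step 4: F  (read a: D→F)
  step 5: C  (read a: F→C)
  step 6: E  (read a: C→E)
  step 7: C  (read a: E→C)

After x (step 0): A. After xy (step 7): C.
They differ (A ≠ C), so y is not a cycle from the state after x; this split is not the one the pumping-lemma construction produces, and pumping y need not keep the string in L(M).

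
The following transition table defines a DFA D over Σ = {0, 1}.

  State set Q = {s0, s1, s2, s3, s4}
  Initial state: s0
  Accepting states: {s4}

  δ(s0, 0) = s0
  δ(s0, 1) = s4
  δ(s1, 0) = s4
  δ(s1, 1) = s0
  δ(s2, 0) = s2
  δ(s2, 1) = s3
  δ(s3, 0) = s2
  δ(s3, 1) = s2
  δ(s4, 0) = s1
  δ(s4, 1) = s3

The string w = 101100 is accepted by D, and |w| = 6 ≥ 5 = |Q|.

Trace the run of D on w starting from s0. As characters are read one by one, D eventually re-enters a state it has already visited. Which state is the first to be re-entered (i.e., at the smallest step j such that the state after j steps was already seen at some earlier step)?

Run of D on w = 1 0 1 1 0 0:
  step 0: s0  (start)
  step 1: s4  (read 1: s0→s4)
  step 2: s1  (read 0: s4→s1)
  step 3: s0  (read 1: s1→s0)   ← first repeat (s0 seen earlier)
  step 4: s4  (read 1: s0→s4)
  step 5: s1  (read 0: s4→s1)
  step 6: s4  (read 0: s1→s4)

The earliest repeat is at step j = 3: D is in s0, which it already visited at step i = 0.

s0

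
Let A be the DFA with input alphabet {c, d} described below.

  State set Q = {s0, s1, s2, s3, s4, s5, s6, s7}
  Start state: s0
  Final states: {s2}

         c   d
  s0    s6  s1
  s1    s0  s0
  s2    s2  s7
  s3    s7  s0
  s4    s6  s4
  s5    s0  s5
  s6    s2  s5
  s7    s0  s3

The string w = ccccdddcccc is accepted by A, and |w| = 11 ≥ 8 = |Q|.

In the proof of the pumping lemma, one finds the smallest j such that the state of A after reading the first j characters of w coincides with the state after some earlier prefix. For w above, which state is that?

State sequence: s0 -c-> s6 -c-> s2 -c-> s2 -c-> s2 -d-> s7 -d-> s3 -d-> s0 -c-> s6 -c-> s2 -c-> s2 -c-> s2
First repeat at step 3: s2 was already visited.

The earliest repeat is at step j = 3: A is in s2, which it already visited at step i = 2.
Since A has 8 states, any run of length ≥ 8 visits 8+1 states, so by pigeonhole some state repeats within the first 8 steps — that repeat gives the pumpable loop.

s2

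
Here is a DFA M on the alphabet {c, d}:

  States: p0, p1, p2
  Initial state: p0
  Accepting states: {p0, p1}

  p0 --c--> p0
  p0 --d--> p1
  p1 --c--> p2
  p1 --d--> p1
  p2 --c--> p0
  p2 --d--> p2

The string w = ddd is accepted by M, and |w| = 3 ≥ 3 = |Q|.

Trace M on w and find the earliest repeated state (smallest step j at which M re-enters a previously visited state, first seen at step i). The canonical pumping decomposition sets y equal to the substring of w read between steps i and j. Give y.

Run of M on w = d d d:
  step 0: p0  (start)
  step 1: p1  (read d: p0→p1)
  step 2: p1  (read d: p1→p1)   ← first repeat (p1 seen earlier)
  step 3: p1  (read d: p1→p1)

So i = 1, j = 2, giving x = w[0:1] = d, y = w[1:2] = d, z = w[2:3] = d.
Check: |xy| = 2 ≤ 3 and |y| = 1 ≥ 1. Reading y takes M from p1 back to p1, so every xyⁱz is accepted.
The DFA has 3 states, so the proof of the pumping lemma guarantees a repeated state among the first 3+1 visited; the segment between the two visits is the pumpable y.

d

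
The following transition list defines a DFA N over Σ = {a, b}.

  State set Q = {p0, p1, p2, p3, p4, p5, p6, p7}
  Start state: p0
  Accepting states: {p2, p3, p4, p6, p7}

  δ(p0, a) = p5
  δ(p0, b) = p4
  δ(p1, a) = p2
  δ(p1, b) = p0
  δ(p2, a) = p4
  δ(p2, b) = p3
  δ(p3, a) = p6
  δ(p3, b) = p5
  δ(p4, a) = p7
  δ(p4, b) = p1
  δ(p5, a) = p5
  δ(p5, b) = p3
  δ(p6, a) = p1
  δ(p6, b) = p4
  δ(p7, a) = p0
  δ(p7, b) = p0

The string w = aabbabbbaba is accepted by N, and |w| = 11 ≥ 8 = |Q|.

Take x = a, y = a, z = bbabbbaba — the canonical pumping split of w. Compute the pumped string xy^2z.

aaabbabbbaba

xy^2z = a·a·a·bbabbbaba = aaabbabbbaba.
Reading y = a takes N from p5 back to p5, so after x·y·y the machine is still in p5, and z then leads to the accepting state p7. Hence aaabbabbbaba ∈ L(N).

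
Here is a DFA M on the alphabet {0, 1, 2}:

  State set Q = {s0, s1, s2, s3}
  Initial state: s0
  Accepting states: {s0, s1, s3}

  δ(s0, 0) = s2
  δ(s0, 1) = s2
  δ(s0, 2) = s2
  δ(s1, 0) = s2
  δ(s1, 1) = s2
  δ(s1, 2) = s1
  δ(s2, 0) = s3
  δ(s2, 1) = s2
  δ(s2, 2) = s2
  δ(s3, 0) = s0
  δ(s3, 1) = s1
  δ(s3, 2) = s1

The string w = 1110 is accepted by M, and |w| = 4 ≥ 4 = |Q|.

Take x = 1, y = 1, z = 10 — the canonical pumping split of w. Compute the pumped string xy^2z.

xy^2z = 1·1·1·10 = 11110.
Reading y = 1 takes M from s2 back to s2, so after x·y·y the machine is still in s2, and z then leads to the accepting state s3. Hence 11110 ∈ L(M).

11110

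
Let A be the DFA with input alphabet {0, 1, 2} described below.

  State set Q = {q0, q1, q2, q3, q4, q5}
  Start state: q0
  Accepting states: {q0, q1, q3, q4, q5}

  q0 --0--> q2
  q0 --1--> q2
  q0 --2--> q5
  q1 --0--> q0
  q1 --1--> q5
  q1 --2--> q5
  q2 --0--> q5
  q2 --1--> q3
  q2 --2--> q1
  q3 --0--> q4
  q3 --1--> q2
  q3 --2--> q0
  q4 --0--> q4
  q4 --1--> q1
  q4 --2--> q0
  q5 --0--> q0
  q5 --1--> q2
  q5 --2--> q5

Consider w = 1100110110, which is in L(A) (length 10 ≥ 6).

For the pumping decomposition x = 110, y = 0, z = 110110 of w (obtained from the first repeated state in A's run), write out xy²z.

xy^2z = 110·0·0·110110 = 11000110110.
Reading y = 0 takes A from q4 back to q4, so after x·y·y the machine is still in q4, and z then leads to the accepting state q4. Hence 11000110110 ∈ L(A).

11000110110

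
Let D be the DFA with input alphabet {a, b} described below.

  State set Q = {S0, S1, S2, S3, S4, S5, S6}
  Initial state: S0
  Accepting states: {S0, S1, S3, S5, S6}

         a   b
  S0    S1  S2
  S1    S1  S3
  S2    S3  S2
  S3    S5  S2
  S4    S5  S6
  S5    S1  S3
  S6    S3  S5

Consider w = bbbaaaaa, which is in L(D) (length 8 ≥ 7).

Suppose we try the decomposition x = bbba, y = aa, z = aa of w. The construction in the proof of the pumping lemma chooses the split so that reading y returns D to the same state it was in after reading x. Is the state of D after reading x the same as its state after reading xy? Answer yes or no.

no

Run of D on the first 6 characters of w = b b b a a a:
  step 0: S0  (start)
  step 1: S2  (read b: S0→S2)
  step 2: S2  (read b: S2→S2)
  step 3: S2  (read b: S2→S2)
  step 4: S3  (read a: S2→S3)
  step 5: S5  (read a: S3→S5)
  step 6: S1  (read a: S5→S1)

After x (step 4): S3. After xy (step 6): S1.
They differ (S3 ≠ S1), so y is not a cycle from the state after x; this split is not the one the pumping-lemma construction produces, and pumping y need not keep the string in L(D).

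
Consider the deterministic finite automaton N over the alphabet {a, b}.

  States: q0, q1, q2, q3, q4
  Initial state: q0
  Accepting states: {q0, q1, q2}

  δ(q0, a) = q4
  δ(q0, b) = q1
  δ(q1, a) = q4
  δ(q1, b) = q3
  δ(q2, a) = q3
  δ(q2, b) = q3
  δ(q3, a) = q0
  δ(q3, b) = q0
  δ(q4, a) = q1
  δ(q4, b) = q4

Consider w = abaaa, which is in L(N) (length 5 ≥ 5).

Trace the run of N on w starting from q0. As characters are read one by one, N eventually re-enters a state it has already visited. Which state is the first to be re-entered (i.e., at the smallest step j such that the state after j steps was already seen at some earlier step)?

q4

Run of N on w = a b a a a:
  step 0: q0  (start)
  step 1: q4  (read a: q0→q4)
  step 2: q4  (read b: q4→q4)   ← first repeat (q4 seen earlier)
  step 3: q1  (read a: q4→q1)
  step 4: q4  (read a: q1→q4)
  step 5: q1  (read a: q4→q1)

The earliest repeat is at step j = 2: N is in q4, which it already visited at step i = 1.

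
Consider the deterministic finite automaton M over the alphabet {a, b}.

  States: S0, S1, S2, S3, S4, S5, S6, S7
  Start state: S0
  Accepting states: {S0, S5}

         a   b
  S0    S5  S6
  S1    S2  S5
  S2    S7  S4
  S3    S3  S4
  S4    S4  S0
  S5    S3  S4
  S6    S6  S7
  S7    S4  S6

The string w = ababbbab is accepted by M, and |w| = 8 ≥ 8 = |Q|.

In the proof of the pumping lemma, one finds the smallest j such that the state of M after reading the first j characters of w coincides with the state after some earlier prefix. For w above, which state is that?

State sequence: S0 -a-> S5 -b-> S4 -a-> S4 -b-> S0 -b-> S6 -b-> S7 -a-> S4 -b-> S0
First repeat at step 3: S4 was already visited.

The earliest repeat is at step j = 3: M is in S4, which it already visited at step i = 2.
The DFA has 8 states, so the proof of the pumping lemma guarantees a repeated state among the first 8+1 visited; the segment between the two visits is the pumpable y.

S4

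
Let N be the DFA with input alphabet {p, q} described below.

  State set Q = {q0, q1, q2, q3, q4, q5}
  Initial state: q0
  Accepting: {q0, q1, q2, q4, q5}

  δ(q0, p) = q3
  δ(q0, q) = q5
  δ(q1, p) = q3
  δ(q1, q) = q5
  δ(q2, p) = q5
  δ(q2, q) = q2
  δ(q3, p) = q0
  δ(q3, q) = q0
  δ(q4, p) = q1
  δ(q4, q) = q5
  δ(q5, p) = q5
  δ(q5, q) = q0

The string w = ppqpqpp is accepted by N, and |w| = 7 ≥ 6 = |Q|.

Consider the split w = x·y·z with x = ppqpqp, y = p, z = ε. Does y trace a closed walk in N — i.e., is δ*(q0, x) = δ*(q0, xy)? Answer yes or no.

Run of N on the first 7 characters of w = p p q p q p p:
  step 0: q0  (start)
  step 1: q3  (read p: q0→q3)
  step 2: q0  (read p: q3→q0)
  step 3: q5  (read q: q0→q5)
  step 4: q5  (read p: q5→q5)
  step 5: q0  (read q: q5→q0)
  step 6: q3  (read p: q0→q3)
  step 7: q0  (read p: q3→q0)

After x (step 6): q3. After xy (step 7): q0.
They differ (q3 ≠ q0), so y is not a cycle from the state after x; this split is not the one the pumping-lemma construction produces, and pumping y need not keep the string in L(N).

no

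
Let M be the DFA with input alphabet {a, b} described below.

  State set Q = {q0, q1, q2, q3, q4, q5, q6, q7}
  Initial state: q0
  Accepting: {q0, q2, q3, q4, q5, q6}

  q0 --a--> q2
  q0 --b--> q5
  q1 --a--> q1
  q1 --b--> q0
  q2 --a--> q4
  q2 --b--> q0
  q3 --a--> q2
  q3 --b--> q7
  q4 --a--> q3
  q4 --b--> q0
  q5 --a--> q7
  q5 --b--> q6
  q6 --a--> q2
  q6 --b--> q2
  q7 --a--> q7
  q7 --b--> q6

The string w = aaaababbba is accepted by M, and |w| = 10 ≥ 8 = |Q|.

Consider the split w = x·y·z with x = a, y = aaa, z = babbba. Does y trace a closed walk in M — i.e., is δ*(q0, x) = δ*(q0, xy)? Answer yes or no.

State sequence: q0 -a-> q2 -a-> q4 -a-> q3 -a-> q2

After x (step 1): q2. After xy (step 4): q2.
They match, so y = aaa drives M around a cycle from q2 back to itself; pumping y any number of times keeps M in q2 before reading z, and xyⁱz ∈ L(M) for every i ≥ 0.

yes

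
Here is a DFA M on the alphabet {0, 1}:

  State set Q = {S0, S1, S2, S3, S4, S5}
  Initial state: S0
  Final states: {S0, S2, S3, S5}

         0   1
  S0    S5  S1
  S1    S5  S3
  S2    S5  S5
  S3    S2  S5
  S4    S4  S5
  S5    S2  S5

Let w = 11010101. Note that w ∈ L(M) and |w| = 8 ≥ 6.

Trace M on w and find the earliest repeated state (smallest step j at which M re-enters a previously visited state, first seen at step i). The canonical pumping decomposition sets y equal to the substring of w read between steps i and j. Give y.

10

State sequence: S0 -1-> S1 -1-> S3 -0-> S2 -1-> S5 -0-> S2 -1-> S5 -0-> S2 -1-> S5
First repeat at step 5: S2 was already visited.

So i = 3, j = 5, giving x = w[0:3] = 110, y = w[3:5] = 10, z = w[5:8] = 101.
Check: |xy| = 5 ≤ 6 and |y| = 2 ≥ 1. Reading y takes M from S2 back to S2, so every xyⁱz is accepted.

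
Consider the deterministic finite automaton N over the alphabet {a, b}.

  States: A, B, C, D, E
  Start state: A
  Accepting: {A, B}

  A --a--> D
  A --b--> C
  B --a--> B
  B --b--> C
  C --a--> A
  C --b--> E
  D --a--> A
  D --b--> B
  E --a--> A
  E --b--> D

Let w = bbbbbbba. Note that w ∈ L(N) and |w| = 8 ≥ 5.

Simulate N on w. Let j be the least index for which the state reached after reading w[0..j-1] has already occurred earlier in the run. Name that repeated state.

C

State sequence: A -b-> C -b-> E -b-> D -b-> B -b-> C -b-> E -b-> D -a-> A
First repeat at step 5: C was already visited.

The earliest repeat is at step j = 5: N is in C, which it already visited at step i = 1.
The DFA has 5 states, so the proof of the pumping lemma guarantees a repeated state among the first 5+1 visited; the segment between the two visits is the pumpable y.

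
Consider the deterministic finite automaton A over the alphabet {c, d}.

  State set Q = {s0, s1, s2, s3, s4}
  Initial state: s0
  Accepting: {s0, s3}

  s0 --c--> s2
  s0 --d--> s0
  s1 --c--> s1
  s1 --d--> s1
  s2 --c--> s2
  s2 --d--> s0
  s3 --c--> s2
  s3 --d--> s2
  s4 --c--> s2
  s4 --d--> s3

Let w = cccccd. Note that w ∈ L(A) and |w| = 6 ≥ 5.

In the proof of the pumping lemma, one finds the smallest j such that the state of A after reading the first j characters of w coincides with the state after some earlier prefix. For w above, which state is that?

State sequence: s0 -c-> s2 -c-> s2 -c-> s2 -c-> s2 -c-> s2 -d-> s0
First repeat at step 2: s2 was already visited.

The earliest repeat is at step j = 2: A is in s2, which it already visited at step i = 1.
Since A has 5 states, any run of length ≥ 5 visits 5+1 states, so by pigeonhole some state repeats within the first 5 steps — that repeat gives the pumpable loop.

s2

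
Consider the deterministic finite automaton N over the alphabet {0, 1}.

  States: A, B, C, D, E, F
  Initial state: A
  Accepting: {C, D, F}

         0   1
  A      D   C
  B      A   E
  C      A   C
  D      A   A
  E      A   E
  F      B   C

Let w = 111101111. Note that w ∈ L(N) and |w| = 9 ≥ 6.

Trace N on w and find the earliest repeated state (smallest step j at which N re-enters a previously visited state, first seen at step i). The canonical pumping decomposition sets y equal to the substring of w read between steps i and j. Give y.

1

Run of N on w = 1 1 1 1 0 1 1 1 1:
  step 0: A  (start)
  step 1: C  (read 1: A→C)
  step 2: C  (read 1: C→C)   ← first repeat (C seen earlier)
  step 3: C  (read 1: C→C)
  step 4: C  (read 1: C→C)
  step 5: A  (read 0: C→A)
  step 6: C  (read 1: A→C)
  step 7: C  (read 1: C→C)
  step 8: C  (read 1: C→C)
  step 9: C  (read 1: C→C)

So i = 1, j = 2, giving x = w[0:1] = 1, y = w[1:2] = 1, z = w[2:9] = 1101111.
Check: |xy| = 2 ≤ 6 and |y| = 1 ≥ 1. Reading y takes N from C back to C, so every xyⁱz is accepted.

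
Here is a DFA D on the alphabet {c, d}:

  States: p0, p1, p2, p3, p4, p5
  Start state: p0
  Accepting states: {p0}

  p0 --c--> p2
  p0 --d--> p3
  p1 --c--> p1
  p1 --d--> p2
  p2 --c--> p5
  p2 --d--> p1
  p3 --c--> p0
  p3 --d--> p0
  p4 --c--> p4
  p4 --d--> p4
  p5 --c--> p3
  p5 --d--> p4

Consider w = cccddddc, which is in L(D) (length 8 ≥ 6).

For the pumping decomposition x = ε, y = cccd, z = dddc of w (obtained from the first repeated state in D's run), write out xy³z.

xy^3z = ε·cccd·cccd·cccd·dddc = cccdcccdcccddddc.
Reading y = cccd takes D from p0 back to p0, so after x·y·y·y the machine is still in p0, and z then leads to the accepting state p0. Hence cccdcccdcccddddc ∈ L(D).

cccdcccdcccddddc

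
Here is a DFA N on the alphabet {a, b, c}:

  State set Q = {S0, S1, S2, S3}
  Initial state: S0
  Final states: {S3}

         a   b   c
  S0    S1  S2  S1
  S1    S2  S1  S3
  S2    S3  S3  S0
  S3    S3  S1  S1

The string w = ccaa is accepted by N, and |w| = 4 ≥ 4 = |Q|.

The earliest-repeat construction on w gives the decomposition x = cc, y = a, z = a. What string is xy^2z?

ccaaa

xy^2z = cc·a·a·a = ccaaa.
Reading y = a takes N from S3 back to S3, so after x·y·y the machine is still in S3, and z then leads to the accepting state S3. Hence ccaaa ∈ L(N).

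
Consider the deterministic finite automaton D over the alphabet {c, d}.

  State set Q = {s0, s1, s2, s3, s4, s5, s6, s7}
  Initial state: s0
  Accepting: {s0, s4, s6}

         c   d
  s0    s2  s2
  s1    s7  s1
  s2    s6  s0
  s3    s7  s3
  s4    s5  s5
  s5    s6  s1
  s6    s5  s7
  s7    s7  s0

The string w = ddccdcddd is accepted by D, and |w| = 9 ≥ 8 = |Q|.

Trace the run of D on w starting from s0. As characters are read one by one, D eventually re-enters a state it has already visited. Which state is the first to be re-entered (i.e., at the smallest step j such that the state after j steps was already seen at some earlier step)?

s0

State sequence: s0 -d-> s2 -d-> s0 -c-> s2 -c-> s6 -d-> s7 -c-> s7 -d-> s0 -d-> s2 -d-> s0
First repeat at step 2: s0 was already visited.

The earliest repeat is at step j = 2: D is in s0, which it already visited at step i = 0.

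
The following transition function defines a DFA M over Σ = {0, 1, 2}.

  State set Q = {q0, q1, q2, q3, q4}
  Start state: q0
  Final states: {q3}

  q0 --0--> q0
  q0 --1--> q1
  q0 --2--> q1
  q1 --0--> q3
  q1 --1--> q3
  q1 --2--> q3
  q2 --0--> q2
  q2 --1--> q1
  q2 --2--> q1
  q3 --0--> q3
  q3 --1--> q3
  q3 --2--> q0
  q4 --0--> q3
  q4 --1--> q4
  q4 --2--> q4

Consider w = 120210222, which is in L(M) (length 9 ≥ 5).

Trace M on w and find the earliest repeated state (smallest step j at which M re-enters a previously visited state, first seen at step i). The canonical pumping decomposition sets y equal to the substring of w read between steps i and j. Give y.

0

Run of M on w = 1 2 0 2 1 0 2 2 2:
  step 0: q0  (start)
  step 1: q1  (read 1: q0→q1)
  step 2: q3  (read 2: q1→q3)
  step 3: q3  (read 0: q3→q3)   ← first repeat (q3 seen earlier)
  step 4: q0  (read 2: q3→q0)
  step 5: q1  (read 1: q0→q1)
  step 6: q3  (read 0: q1→q3)
  step 7: q0  (read 2: q3→q0)
  step 8: q1  (read 2: q0→q1)
  step 9: q3  (read 2: q1→q3)

So i = 2, j = 3, giving x = w[0:2] = 12, y = w[2:3] = 0, z = w[3:9] = 210222.
Check: |xy| = 3 ≤ 5 and |y| = 1 ≥ 1. Reading y takes M from q3 back to q3, so every xyⁱz is accepted.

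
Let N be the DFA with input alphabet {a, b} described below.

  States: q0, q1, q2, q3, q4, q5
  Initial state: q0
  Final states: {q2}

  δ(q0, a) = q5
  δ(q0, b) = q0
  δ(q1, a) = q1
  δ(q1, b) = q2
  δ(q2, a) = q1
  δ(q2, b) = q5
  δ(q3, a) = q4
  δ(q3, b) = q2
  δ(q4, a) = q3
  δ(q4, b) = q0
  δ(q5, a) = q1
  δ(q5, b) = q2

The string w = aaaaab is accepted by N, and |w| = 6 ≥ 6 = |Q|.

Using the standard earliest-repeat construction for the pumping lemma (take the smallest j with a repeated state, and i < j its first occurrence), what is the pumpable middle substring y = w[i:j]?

Run of N on w = a a a a a b:
  step 0: q0  (start)
  step 1: q5  (read a: q0→q5)
  step 2: q1  (read a: q5→q1)
  step 3: q1  (read a: q1→q1)   ← first repeat (q1 seen earlier)
  step 4: q1  (read a: q1→q1)
  step 5: q1  (read a: q1→q1)
  step 6: q2  (read b: q1→q2)

So i = 2, j = 3, giving x = w[0:2] = aa, y = w[2:3] = a, z = w[3:6] = aab.
Check: |xy| = 3 ≤ 6 and |y| = 1 ≥ 1. Reading y takes N from q1 back to q1, so every xyⁱz is accepted.

a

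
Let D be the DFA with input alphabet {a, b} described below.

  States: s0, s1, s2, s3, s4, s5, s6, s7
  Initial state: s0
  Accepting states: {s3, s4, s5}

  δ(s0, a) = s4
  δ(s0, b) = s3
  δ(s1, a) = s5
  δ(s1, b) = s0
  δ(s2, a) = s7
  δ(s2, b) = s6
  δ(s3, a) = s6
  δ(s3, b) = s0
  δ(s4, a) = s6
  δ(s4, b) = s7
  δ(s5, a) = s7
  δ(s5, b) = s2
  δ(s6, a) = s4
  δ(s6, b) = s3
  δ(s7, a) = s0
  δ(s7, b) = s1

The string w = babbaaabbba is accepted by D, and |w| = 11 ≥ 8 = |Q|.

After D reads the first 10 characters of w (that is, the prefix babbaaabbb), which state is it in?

s0

Run of D on the first 10 characters of w = b a b b a a a b b b:
  step 0: s0  (start)
  step 1: s3  (read b: s0→s3)
  step 2: s6  (read a: s3→s6)
  step 3: s3  (read b: s6→s3)
  step 4: s0  (read b: s3→s0)
  step 5: s4  (read a: s0→s4)
  step 6: s6  (read a: s4→s6)
  step 7: s4  (read a: s6→s4)
  step 8: s7  (read b: s4→s7)
  step 9: s1  (read b: s7→s1)
  step 10: s0  (read b: s1→s0)

After reading 10 characters, D is in state s0.
(This kind of state-tracing is the core of the pumping-lemma construction: with 8 states, pigeonhole forces a repeat within the first 8 steps.)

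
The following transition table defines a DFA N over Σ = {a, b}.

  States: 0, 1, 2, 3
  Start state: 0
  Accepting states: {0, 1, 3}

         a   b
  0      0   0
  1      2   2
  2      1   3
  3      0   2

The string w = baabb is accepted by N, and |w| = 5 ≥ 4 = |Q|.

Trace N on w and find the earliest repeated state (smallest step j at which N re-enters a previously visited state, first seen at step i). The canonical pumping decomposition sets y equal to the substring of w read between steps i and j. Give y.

Run of N on w = b a a b b:
  step 0: 0  (start)
  step 1: 0  (read b: 0→0)   ← first repeat (0 seen earlier)
  step 2: 0  (read a: 0→0)
  step 3: 0  (read a: 0→0)
  step 4: 0  (read b: 0→0)
  step 5: 0  (read b: 0→0)

So i = 0, j = 1, giving x = w[0:0] = ε, y = w[0:1] = b, z = w[1:5] = aabb.
Check: |xy| = 1 ≤ 4 and |y| = 1 ≥ 1. Reading y takes N from 0 back to 0, so every xyⁱz is accepted.
Since N has 4 states, any run of length ≥ 4 visits 4+1 states, so by pigeonhole some state repeats within the first 4 steps — that repeat gives the pumpable loop.

b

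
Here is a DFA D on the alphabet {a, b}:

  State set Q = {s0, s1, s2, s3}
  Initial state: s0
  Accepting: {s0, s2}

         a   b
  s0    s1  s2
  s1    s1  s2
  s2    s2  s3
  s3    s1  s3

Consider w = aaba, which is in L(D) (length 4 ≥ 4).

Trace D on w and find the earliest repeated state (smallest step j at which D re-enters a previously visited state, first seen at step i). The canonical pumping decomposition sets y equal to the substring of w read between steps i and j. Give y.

Run of D on w = a a b a:
  step 0: s0  (start)
  step 1: s1  (read a: s0→s1)
  step 2: s1  (read a: s1→s1)   ← first repeat (s1 seen earlier)
  step 3: s2  (read b: s1→s2)
  step 4: s2  (read a: s2→s2)

So i = 1, j = 2, giving x = w[0:1] = a, y = w[1:2] = a, z = w[2:4] = ba.
Check: |xy| = 2 ≤ 4 and |y| = 1 ≥ 1. Reading y takes D from s1 back to s1, so every xyⁱz is accepted.
With |Q| = 4, pigeonhole forces a state repeat no later than step 4; the substring read between the first and second visits to that state can be pumped.

a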